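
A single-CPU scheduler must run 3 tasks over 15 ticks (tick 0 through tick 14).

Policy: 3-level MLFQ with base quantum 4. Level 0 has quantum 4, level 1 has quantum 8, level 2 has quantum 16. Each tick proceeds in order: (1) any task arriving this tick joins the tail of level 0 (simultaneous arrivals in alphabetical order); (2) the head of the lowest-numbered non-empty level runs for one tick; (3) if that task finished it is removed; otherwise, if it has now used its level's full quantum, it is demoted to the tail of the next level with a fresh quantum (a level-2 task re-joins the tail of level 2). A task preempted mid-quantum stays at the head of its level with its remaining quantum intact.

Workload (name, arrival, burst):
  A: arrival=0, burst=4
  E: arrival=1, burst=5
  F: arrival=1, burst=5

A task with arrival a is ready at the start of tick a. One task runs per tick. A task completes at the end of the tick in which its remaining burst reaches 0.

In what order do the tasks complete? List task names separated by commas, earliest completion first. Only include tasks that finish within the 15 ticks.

completion order = A, E, F

t=0: L0/L1/L2 = A/-/- → run A
t=1: L0/L1/L2 = AEF/-/- → run A
t=2: L0/L1/L2 = AEF/-/- → run A
t=3: L0/L1/L2 = AEF/-/- → run A
t=4: L0/L1/L2 = EF/-/- → run E
t=5: L0/L1/L2 = EF/-/- → run E
t=6: L0/L1/L2 = EF/-/- → run E
t=7: L0/L1/L2 = EF/-/- → run E
t=8: L0/L1/L2 = F/E/- → run F
t=9: L0/L1/L2 = F/E/- → run F
t=10: L0/L1/L2 = F/E/- → run F
t=11: L0/L1/L2 = F/E/- → run F
t=12: L0/L1/L2 = -/EF/- → run E
t=13: L0/L1/L2 = -/F/- → run F
t=14: (idle)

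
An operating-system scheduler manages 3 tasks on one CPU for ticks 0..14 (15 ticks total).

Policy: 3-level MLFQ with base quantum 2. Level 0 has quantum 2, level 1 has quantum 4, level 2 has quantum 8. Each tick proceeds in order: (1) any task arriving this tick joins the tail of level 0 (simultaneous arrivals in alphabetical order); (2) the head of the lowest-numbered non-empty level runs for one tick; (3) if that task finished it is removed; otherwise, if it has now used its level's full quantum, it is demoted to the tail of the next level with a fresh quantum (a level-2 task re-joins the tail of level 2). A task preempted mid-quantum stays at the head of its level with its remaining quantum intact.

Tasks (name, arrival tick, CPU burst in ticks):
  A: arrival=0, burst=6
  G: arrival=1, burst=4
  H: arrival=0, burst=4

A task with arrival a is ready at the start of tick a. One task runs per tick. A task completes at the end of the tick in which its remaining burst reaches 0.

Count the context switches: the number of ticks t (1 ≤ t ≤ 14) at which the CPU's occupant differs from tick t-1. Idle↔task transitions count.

t=0: L0/L1/L2 = AH/-/- → run A
t=1: L0/L1/L2 = AHG/-/- → run A
t=2: L0/L1/L2 = HG/A/- → run H
t=3: L0/L1/L2 = HG/A/- → run H
t=4: L0/L1/L2 = G/AH/- → run G
t=5: L0/L1/L2 = G/AH/- → run G
t=6: L0/L1/L2 = -/AHG/- → run A
t=7: L0/L1/L2 = -/AHG/- → run A
t=8: L0/L1/L2 = -/AHG/- → run A
t=9: L0/L1/L2 = -/AHG/- → run A
t=10: L0/L1/L2 = -/HG/- → run H
t=11: L0/L1/L2 = -/HG/- → run H
t=12: L0/L1/L2 = -/G/- → run G
t=13: L0/L1/L2 = -/G/- → run G
t=14: (idle)

context switches = 6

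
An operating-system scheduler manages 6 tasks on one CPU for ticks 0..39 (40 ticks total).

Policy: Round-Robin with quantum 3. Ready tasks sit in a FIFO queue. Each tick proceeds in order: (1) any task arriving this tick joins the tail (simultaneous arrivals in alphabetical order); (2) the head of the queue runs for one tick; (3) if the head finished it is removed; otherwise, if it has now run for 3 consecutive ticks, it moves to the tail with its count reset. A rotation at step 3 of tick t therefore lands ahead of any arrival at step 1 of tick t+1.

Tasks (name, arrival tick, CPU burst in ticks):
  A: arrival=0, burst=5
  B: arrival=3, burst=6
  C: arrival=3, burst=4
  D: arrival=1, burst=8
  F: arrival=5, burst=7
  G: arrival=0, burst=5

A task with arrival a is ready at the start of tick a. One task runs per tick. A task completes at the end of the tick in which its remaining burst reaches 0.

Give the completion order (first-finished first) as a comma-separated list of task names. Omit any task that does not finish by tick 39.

t=0: queue=[A,G] q_used=0 → run A
t=1: queue=[A,G,D] q_used=1 → run A
t=2: queue=[A,G,D] q_used=2 → run A
t=3: queue=[G,D,A,B,C] q_used=0 → run G
t=4: queue=[G,D,A,B,C] q_used=1 → run G
t=5: queue=[G,D,A,B,C,F] q_used=2 → run G
t=6: queue=[D,A,B,C,F,G] q_used=0 → run D
t=7: queue=[D,A,B,C,F,G] q_used=1 → run D
t=8: queue=[D,A,B,C,F,G] q_used=2 → run D
t=9: queue=[A,B,C,F,G,D] q_used=0 → run A
t=10: queue=[A,B,C,F,G,D] q_used=1 → run A
t=11: queue=[B,C,F,G,D] q_used=0 → run B
t=12: queue=[B,C,F,G,D] q_used=1 → run B
t=13: queue=[B,C,F,G,D] q_used=2 → run B
t=14: queue=[C,F,G,D,B] q_used=0 → run C
t=15: queue=[C,F,G,D,B] q_used=1 → run C
t=16: queue=[C,F,G,D,B] q_used=2 → run C
t=17: queue=[F,G,D,B,C] q_used=0 → run F
t=18: queue=[F,G,D,B,C] q_used=1 → run F
t=19: queue=[F,G,D,B,C] q_used=2 → run F
t=20: queue=[G,D,B,C,F] q_used=0 → run G
t=21: queue=[G,D,B,C,F] q_used=1 → run G
t=22: queue=[D,B,C,F] q_used=0 → run D
t=23: queue=[D,B,C,F] q_used=1 → run D
t=24: queue=[D,B,C,F] q_used=2 → run D
t=25: queue=[B,C,F,D] q_used=0 → run B
t=26: queue=[B,C,F,D] q_used=1 → run B
t=27: queue=[B,C,F,D] q_used=2 → run B
t=28: queue=[C,F,D] q_used=0 → run C
t=29: queue=[F,D] q_used=0 → run F
t=30: queue=[F,D] q_used=1 → run F
t=31: queue=[F,D] q_used=2 → run F
t=32: queue=[D,F] q_used=0 → run D
t=33: queue=[D,F] q_used=1 → run D
t=34: queue=[F] q_used=0 → run F
t=35: (idle)
t=36: (idle)
t=37: (idle)
t=38: (idle)
t=39: (idle)

completion order = A, G, B, C, D, F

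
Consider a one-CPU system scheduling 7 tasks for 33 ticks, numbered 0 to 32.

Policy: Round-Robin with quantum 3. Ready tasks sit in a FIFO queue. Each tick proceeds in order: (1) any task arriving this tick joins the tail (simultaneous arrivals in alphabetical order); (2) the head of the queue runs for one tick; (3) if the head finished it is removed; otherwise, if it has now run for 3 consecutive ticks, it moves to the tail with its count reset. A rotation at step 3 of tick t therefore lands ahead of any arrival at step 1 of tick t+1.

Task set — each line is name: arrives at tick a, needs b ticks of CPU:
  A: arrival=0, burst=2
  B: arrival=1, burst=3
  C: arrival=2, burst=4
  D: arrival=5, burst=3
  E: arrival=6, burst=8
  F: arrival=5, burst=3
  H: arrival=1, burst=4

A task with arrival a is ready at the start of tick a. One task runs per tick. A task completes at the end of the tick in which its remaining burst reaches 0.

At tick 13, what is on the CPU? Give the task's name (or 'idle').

t=0: queue=[A] q_used=0 → run A
t=1: queue=[A,B,H] q_used=1 → run A
t=2: queue=[B,H,C] q_used=0 → run B
t=3: queue=[B,H,C] q_used=1 → run B
t=4: queue=[B,H,C] q_used=2 → run B
t=5: queue=[H,C,D,F] q_used=0 → run H
t=6: queue=[H,C,D,F,E] q_used=1 → run H
t=7: queue=[H,C,D,F,E] q_used=2 → run H
t=8: queue=[C,D,F,E,H] q_used=0 → run C
t=9: queue=[C,D,F,E,H] q_used=1 → run C
t=10: queue=[C,D,F,E,H] q_used=2 → run C
t=11: queue=[D,F,E,H,C] q_used=0 → run D
t=12: queue=[D,F,E,H,C] q_used=1 → run D
t=13: queue=[D,F,E,H,C] q_used=2 → run D
t=14: queue=[F,E,H,C] q_used=0 → run F
t=15: queue=[F,E,H,C] q_used=1 → run F
t=16: queue=[F,E,H,C] q_used=2 → run F
t=17: queue=[E,H,C] q_used=0 → run E
t=18: queue=[E,H,C] q_used=1 → run E
t=19: queue=[E,H,C] q_used=2 → run E
t=20: queue=[H,C,E] q_used=0 → run H
t=21: queue=[C,E] q_used=0 → run C
t=22: queue=[E] q_used=0 → run E
t=23: queue=[E] q_used=1 → run E
t=24: queue=[E] q_used=2 → run E
t=25: queue=[E] q_used=0 → run E
t=26: queue=[E] q_used=1 → run E
t=27: (idle)
t=28: (idle)
t=29: (idle)
t=30: (idle)
t=31: (idle)
t=32: (idle)

running at tick 13 = D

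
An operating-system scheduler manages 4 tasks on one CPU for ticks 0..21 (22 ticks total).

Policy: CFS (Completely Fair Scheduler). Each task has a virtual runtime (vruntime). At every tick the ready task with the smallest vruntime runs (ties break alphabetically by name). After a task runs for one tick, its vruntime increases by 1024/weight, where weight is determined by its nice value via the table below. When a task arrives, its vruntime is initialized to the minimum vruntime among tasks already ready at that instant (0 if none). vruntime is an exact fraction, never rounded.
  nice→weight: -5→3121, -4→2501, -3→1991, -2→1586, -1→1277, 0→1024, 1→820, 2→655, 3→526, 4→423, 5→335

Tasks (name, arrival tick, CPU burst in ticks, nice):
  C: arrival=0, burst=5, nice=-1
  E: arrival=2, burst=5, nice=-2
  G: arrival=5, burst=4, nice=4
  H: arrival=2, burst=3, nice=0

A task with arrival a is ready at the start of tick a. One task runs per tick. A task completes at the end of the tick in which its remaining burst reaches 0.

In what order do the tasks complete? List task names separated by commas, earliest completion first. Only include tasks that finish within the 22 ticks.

t=0: vr[C=0] → run C
t=1: vr[C=1024/1277] → run C
t=2: vr[C=2048/1277 E=2048/1277 H=2048/1277] → run C
t=3: vr[C=3072/1277 E=2048/1277 H=2048/1277] → run E
t=4: vr[C=3072/1277 E=2277888/1012661 H=2048/1277] → run H
t=5: vr[C=3072/1277 E=2277888/1012661 G=2277888/1012661 H=3325/1277] → run E
t=6: vr[C=3072/1277 E=2931712/1012661 G=2277888/1012661 H=3325/1277] → run G
t=7: vr[C=3072/1277 E=2931712/1012661 G=2000511488/428355603 H=3325/1277] → run C
t=8: vr[C=4096/1277 E=2931712/1012661 G=2000511488/428355603 H=3325/1277] → run H
t=9: vr[C=4096/1277 E=2931712/1012661 G=2000511488/428355603 H=4602/1277] → run E
t=10: vr[C=4096/1277 E=3585536/1012661 G=2000511488/428355603 H=4602/1277] → run C
t=11: vr[E=3585536/1012661 G=2000511488/428355603 H=4602/1277] → run E
t=12: vr[E=4239360/1012661 G=2000511488/428355603 H=4602/1277] → run H
t=13: vr[E=4239360/1012661 G=2000511488/428355603] → run E
t=14: vr[G=2000511488/428355603] → run G
t=15: vr[G=3037476352/428355603] → run G
t=16: vr[G=1358147072/142785201] → run G
t=17: (idle)
t=18: (idle)
t=19: (idle)
t=20: (idle)
t=21: (idle)

completion order = C, H, E, G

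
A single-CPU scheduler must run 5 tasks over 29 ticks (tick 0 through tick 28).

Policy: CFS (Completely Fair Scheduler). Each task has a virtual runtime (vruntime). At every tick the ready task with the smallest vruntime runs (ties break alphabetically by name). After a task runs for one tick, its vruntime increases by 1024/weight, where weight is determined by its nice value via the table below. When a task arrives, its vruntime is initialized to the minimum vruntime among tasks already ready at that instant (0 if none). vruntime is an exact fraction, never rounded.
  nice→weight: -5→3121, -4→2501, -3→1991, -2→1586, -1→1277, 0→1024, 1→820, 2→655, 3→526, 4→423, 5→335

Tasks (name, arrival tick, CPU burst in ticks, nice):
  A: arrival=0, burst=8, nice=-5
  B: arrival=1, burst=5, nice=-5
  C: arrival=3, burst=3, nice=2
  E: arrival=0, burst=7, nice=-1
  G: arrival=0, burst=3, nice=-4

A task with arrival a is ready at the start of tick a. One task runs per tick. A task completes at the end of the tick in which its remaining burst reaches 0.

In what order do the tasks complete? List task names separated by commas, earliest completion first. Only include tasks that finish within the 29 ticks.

t=0: vr[A=0 E=0 G=0] → run A
t=1: vr[A=1024/3121 B=0 E=0 G=0] → run B
t=2: vr[A=1024/3121 B=1024/3121 E=0 G=0] → run E
t=3: vr[A=1024/3121 B=1024/3121 C=0 E=1024/1277 G=0] → run C
t=4: vr[A=1024/3121 B=1024/3121 C=1024/655 E=1024/1277 G=0] → run G
t=5: vr[A=1024/3121 B=1024/3121 C=1024/655 E=1024/1277 G=1024/2501] → run A
t=6: vr[A=2048/3121 B=1024/3121 C=1024/655 E=1024/1277 G=1024/2501] → run B
t=7: vr[A=2048/3121 B=2048/3121 C=1024/655 E=1024/1277 G=1024/2501] → run G
t=8: vr[A=2048/3121 B=2048/3121 C=1024/655 E=1024/1277 G=2048/2501] → run A
t=9: vr[A=3072/3121 B=2048/3121 C=1024/655 E=1024/1277 G=2048/2501] → run B
t=10: vr[A=3072/3121 B=3072/3121 C=1024/655 E=1024/1277 G=2048/2501] → run E
t=11: vr[A=3072/3121 B=3072/3121 C=1024/655 E=2048/1277 G=2048/2501] → run G
t=12: vr[A=3072/3121 B=3072/3121 C=1024/655 E=2048/1277] → run A
t=13: vr[A=4096/3121 B=3072/3121 C=1024/655 E=2048/1277] → run B
t=14: vr[A=4096/3121 B=4096/3121 C=1024/655 E=2048/1277] → run A
t=15: vr[A=5120/3121 B=4096/3121 C=1024/655 E=2048/1277] → run B
t=16: vr[A=5120/3121 C=1024/655 E=2048/1277] → run C
t=17: vr[A=5120/3121 C=2048/655 E=2048/1277] → run E
t=18: vr[A=5120/3121 C=2048/655 E=3072/1277] → run A
t=19: vr[A=6144/3121 C=2048/655 E=3072/1277] → run A
t=20: vr[A=7168/3121 C=2048/655 E=3072/1277] → run A
t=21: vr[C=2048/655 E=3072/1277] → run E
t=22: vr[C=2048/655 E=4096/1277] → run C
t=23: vr[E=4096/1277] → run E
t=24: vr[E=5120/1277] → run E
t=25: vr[E=6144/1277] → run E
t=26: (idle)
t=27: (idle)
t=28: (idle)

completion order = G, B, A, C, E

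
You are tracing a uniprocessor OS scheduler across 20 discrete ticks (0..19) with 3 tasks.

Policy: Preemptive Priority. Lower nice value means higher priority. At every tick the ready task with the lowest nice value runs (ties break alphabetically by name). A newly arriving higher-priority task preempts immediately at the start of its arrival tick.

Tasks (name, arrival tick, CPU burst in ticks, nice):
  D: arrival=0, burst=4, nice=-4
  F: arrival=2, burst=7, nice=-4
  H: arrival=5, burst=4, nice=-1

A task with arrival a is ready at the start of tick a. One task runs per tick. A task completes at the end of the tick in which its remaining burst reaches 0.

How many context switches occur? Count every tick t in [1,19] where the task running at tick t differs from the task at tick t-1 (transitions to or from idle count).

t=0: ready={D} → run D
t=1: ready={D} → run D
t=2: ready={D,F} → run D
t=3: ready={D,F} → run D
t=4: ready={F} → run F
t=5: ready={F,H} → run F
t=6: ready={F,H} → run F
t=7: ready={F,H} → run F
t=8: ready={F,H} → run F
t=9: ready={F,H} → run F
t=10: ready={F,H} → run F
t=11: ready={H} → run H
t=12: ready={H} → run H
t=13: ready={H} → run H
t=14: ready={H} → run H
t=15: (idle)
t=16: (idle)
t=17: (idle)
t=18: (idle)
t=19: (idle)

context switches = 3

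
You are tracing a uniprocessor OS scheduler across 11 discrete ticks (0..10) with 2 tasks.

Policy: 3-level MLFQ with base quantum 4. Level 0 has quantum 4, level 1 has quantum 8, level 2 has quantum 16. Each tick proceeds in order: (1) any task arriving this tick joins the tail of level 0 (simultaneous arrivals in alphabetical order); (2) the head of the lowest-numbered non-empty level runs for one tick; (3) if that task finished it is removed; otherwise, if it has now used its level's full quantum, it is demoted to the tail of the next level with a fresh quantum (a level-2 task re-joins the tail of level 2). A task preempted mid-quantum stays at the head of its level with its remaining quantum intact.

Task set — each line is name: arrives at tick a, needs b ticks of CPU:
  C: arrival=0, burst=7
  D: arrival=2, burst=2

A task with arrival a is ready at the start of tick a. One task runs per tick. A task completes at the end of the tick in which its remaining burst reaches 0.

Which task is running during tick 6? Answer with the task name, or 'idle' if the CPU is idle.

t=0: L0/L1/L2 = C/-/- → run C
t=1: L0/L1/L2 = C/-/- → run C
t=2: L0/L1/L2 = CD/-/- → run C
t=3: L0/L1/L2 = CD/-/- → run C
t=4: L0/L1/L2 = D/C/- → run D
t=5: L0/L1/L2 = D/C/- → run D
t=6: L0/L1/L2 = -/C/- → run C
t=7: L0/L1/L2 = -/C/- → run C
t=8: L0/L1/L2 = -/C/- → run C
t=9: (idle)
t=10: (idle)

running at tick 6 = C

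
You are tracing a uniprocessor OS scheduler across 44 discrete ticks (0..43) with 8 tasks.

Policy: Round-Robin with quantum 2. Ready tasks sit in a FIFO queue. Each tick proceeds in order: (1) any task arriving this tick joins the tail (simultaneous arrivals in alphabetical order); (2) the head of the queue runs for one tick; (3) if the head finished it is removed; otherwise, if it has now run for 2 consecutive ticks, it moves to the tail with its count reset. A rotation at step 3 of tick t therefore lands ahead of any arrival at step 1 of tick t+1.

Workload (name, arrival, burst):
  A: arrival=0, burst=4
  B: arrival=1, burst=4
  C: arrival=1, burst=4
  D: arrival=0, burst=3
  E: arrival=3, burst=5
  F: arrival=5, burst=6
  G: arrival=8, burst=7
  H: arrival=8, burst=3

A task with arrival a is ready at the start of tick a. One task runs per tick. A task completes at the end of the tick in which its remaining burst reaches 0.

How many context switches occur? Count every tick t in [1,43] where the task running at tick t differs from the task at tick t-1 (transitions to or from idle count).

t=0: queue=[A,D] q_used=0 → run A
t=1: queue=[A,D,B,C] q_used=1 → run A
t=2: queue=[D,B,C,A] q_used=0 → run D
t=3: queue=[D,B,C,A,E] q_used=1 → run D
t=4: queue=[B,C,A,E,D] q_used=0 → run B
t=5: queue=[B,C,A,E,D,F] q_used=1 → run B
t=6: queue=[C,A,E,D,F,B] q_used=0 → run C
t=7: queue=[C,A,E,D,F,B] q_used=1 → run C
t=8: queue=[A,E,D,F,B,C,G,H] q_used=0 → run A
t=9: queue=[A,E,D,F,B,C,G,H] q_used=1 → run A
t=10: queue=[E,D,F,B,C,G,H] q_used=0 → run E
t=11: queue=[E,D,F,B,C,G,H] q_used=1 → run E
t=12: queue=[D,F,B,C,G,H,E] q_used=0 → run D
t=13: queue=[F,B,C,G,H,E] q_used=0 → run F
t=14: queue=[F,B,C,G,H,E] q_used=1 → run F
t=15: queue=[B,C,G,H,E,F] q_used=0 → run B
t=16: queue=[B,C,G,H,E,F] q_used=1 → run B
t=17: queue=[C,G,H,E,F] q_used=0 → run C
t=18: queue=[C,G,H,E,F] q_used=1 → run C
t=19: queue=[G,H,E,F] q_used=0 → run G
t=20: queue=[G,H,E,F] q_used=1 → run G
t=21: queue=[H,E,F,G] q_used=0 → run H
t=22: queue=[H,E,F,G] q_used=1 → run H
t=23: queue=[E,F,G,H] q_used=0 → run E
t=24: queue=[E,F,G,H] q_used=1 → run E
t=25: queue=[F,G,H,E] q_used=0 → run F
t=26: queue=[F,G,H,E] q_used=1 → run F
t=27: queue=[G,H,E,F] q_used=0 → run G
t=28: queue=[G,H,E,F] q_used=1 → run G
t=29: queue=[H,E,F,G] q_used=0 → run H
t=30: queue=[E,F,G] q_used=0 → run E
t=31: queue=[F,G] q_used=0 → run F
t=32: queue=[F,G] q_used=1 → run F
t=33: queue=[G] q_used=0 → run G
t=34: queue=[G] q_used=1 → run G
t=35: queue=[G] q_used=0 → run G
t=36: (idle)
t=37: (idle)
t=38: (idle)
t=39: (idle)
t=40: (idle)
t=41: (idle)
t=42: (idle)
t=43: (idle)

context switches = 19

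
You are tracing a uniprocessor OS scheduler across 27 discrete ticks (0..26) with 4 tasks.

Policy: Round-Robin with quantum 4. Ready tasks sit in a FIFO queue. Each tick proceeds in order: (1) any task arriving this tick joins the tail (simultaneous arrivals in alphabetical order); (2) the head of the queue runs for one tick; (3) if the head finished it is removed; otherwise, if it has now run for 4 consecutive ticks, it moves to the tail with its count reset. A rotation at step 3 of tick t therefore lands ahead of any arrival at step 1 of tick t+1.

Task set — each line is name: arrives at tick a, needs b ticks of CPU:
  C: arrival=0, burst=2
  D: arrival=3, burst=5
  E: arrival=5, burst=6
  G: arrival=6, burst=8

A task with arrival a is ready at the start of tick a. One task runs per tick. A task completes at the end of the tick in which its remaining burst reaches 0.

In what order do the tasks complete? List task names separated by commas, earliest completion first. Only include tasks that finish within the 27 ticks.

t=0: queue=[C] q_used=0 → run C
t=1: queue=[C] q_used=1 → run C
t=2: (idle)
t=3: queue=[D] q_used=0 → run D
t=4: queue=[D] q_used=1 → run D
t=5: queue=[D,E] q_used=2 → run D
t=6: queue=[D,E,G] q_used=3 → run D
t=7: queue=[E,G,D] q_used=0 → run E
t=8: queue=[E,G,D] q_used=1 → run E
t=9: queue=[E,G,D] q_used=2 → run E
t=10: queue=[E,G,D] q_used=3 → run E
t=11: queue=[G,D,E] q_used=0 → run G
t=12: queue=[G,D,E] q_used=1 → run G
t=13: queue=[G,D,E] q_used=2 → run G
t=14: queue=[G,D,E] q_used=3 → run G
t=15: queue=[D,E,G] q_used=0 → run D
t=16: queue=[E,G] q_used=0 → run E
t=17: queue=[E,G] q_used=1 → run E
t=18: queue=[G] q_used=0 → run G
t=19: queue=[G] q_used=1 → run G
t=20: queue=[G] q_used=2 → run G
t=21: queue=[G] q_used=3 → run G
t=22: (idle)
t=23: (idle)
t=24: (idle)
t=25: (idle)
t=26: (idle)

completion order = C, D, E, G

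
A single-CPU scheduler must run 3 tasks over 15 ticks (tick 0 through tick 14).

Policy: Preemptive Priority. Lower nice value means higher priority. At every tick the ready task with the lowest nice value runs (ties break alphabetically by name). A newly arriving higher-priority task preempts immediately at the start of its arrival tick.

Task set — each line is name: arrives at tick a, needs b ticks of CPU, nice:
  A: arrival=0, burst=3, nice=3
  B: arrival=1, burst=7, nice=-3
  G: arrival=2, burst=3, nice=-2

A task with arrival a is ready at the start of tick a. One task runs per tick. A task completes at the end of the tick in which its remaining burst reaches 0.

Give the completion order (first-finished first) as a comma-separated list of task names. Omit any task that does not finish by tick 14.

t=0: ready={A} → run A
t=1: ready={A,B} → run B
t=2: ready={A,B,G} → run B
t=3: ready={A,B,G} → run B
t=4: ready={A,B,G} → run B
t=5: ready={A,B,G} → run B
t=6: ready={A,B,G} → run B
t=7: ready={A,B,G} → run B
t=8: ready={A,G} → run G
t=9: ready={A,G} → run G
t=10: ready={A,G} → run G
t=11: ready={A} → run A
t=12: ready={A} → run A
t=13: (idle)
t=14: (idle)

completion order = B, G, A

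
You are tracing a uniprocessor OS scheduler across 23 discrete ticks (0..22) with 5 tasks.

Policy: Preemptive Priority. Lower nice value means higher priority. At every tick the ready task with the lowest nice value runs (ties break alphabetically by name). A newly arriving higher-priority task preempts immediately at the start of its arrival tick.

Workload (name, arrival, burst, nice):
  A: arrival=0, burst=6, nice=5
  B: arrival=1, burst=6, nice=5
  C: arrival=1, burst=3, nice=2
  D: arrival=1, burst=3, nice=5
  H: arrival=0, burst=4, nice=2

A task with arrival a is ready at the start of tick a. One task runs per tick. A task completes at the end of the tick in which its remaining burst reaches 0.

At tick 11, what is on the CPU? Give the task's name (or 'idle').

t=0: ready={A,H} → run H
t=1: ready={A,B,C,D,H} → run C
t=2: ready={A,B,C,D,H} → run C
t=3: ready={A,B,C,D,H} → run C
t=4: ready={A,B,D,H} → run H
t=5: ready={A,B,D,H} → run H
t=6: ready={A,B,D,H} → run H
t=7: ready={A,B,D} → run A
t=8: ready={A,B,D} → run A
t=9: ready={A,B,D} → run A
t=10: ready={A,B,D} → run A
t=11: ready={A,B,D} → run A
t=12: ready={A,B,D} → run A
t=13: ready={B,D} → run B
t=14: ready={B,D} → run B
t=15: ready={B,D} → run B
t=16: ready={B,D} → run B
t=17: ready={B,D} → run B
t=18: ready={B,D} → run B
t=19: ready={D} → run D
t=20: ready={D} → run D
t=21: ready={D} → run D
t=22: (idle)

running at tick 11 = A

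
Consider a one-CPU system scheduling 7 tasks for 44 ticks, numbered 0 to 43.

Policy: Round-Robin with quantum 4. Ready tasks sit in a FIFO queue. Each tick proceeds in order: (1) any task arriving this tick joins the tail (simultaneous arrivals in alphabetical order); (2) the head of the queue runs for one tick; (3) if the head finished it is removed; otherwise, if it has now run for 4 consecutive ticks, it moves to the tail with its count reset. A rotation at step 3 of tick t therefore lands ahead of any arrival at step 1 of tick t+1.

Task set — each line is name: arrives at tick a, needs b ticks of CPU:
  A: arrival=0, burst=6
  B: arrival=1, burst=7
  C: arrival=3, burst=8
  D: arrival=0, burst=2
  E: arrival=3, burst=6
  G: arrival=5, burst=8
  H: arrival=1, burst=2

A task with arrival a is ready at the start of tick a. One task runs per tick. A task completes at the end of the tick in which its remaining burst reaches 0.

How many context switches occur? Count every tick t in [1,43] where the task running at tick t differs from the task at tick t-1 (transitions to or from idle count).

t=0: queue=[A,D] q_used=0 → run A
t=1: queue=[A,D,B,H] q_used=1 → run A
t=2: queue=[A,D,B,H] q_used=2 → run A
t=3: queue=[A,D,B,H,C,E] q_used=3 → run A
t=4: queue=[D,B,H,C,E,A] q_used=0 → run D
t=5: queue=[D,B,H,C,E,A,G] q_used=1 → run D
t=6: queue=[B,H,C,E,A,G] q_used=0 → run B
t=7: queue=[B,H,C,E,A,G] q_used=1 → run B
t=8: queue=[B,H,C,E,A,G] q_used=2 → run B
t=9: queue=[B,H,C,E,A,G] q_used=3 → run B
t=10: queue=[H,C,E,A,G,B] q_used=0 → run H
t=11: queue=[H,C,E,A,G,B] q_used=1 → run H
t=12: queue=[C,E,A,G,B] q_used=0 → run C
t=13: queue=[C,E,A,G,B] q_used=1 → run C
t=14: queue=[C,E,A,G,B] q_used=2 → run C
t=15: queue=[C,E,A,G,B] q_used=3 → run C
t=16: queue=[E,A,G,B,C] q_used=0 → run E
t=17: queue=[E,A,G,B,C] q_used=1 → run E
t=18: queue=[E,A,G,B,C] q_used=2 → run E
t=19: queue=[E,A,G,B,C] q_used=3 → run E
t=20: queue=[A,G,B,C,E] q_used=0 → run A
t=21: queue=[A,G,B,C,E] q_used=1 → run A
t=22: queue=[G,B,C,E] q_used=0 → run G
t=23: queue=[G,B,C,E] q_used=1 → run G
t=24: queue=[G,B,C,E] q_used=2 → run G
t=25: queue=[G,B,C,E] q_used=3 → run G
t=26: queue=[B,C,E,G] q_used=0 → run B
t=27: queue=[B,C,E,G] q_used=1 → run B
t=28: queue=[B,C,E,G] q_used=2 → run B
t=29: queue=[C,E,G] q_used=0 → run C
t=30: queue=[C,E,G] q_used=1 → run C
t=31: queue=[C,E,G] q_used=2 → run C
t=32: queue=[C,E,G] q_used=3 → run C
t=33: queue=[E,G] q_used=0 → run E
t=34: queue=[E,G] q_used=1 → run E
t=35: queue=[G] q_used=0 → run G
t=36: queue=[G] q_used=1 → run G
t=37: queue=[G] q_used=2 → run G
t=38: queue=[G] q_used=3 → run G
t=39: (idle)
t=40: (idle)
t=41: (idle)
t=42: (idle)
t=43: (idle)

context switches = 12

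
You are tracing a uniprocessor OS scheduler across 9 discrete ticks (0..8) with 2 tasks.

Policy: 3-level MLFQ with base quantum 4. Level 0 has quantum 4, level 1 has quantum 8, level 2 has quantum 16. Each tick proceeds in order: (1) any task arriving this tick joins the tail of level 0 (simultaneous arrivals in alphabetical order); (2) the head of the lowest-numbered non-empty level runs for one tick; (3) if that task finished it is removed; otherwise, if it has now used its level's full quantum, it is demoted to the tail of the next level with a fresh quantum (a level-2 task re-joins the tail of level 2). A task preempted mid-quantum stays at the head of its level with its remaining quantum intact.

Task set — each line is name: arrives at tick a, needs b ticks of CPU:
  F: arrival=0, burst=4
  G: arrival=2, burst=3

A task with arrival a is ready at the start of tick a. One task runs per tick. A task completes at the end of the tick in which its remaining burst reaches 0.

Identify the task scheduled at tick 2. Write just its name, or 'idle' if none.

running at tick 2 = F

t=0: L0/L1/L2 = F/-/- → run F
t=1: L0/L1/L2 = F/-/- → run F
t=2: L0/L1/L2 = FG/-/- → run F
t=3: L0/L1/L2 = FG/-/- → run F
t=4: L0/L1/L2 = G/-/- → run G
t=5: L0/L1/L2 = G/-/- → run G
t=6: L0/L1/L2 = G/-/- → run G
t=7: (idle)
t=8: (idle)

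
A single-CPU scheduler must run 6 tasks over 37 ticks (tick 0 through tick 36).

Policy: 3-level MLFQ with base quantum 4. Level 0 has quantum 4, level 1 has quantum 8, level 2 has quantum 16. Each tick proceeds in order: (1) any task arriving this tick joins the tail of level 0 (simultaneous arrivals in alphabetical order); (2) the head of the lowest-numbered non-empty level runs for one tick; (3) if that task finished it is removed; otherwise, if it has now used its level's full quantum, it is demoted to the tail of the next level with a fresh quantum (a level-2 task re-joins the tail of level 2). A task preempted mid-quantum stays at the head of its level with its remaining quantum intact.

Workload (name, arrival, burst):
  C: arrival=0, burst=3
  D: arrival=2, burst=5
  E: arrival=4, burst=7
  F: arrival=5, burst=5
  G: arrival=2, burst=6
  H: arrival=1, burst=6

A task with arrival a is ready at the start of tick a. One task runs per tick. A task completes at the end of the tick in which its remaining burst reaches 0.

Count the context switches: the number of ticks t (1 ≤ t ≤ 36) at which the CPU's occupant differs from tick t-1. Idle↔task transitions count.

context switches = 11

t=0: L0/L1/L2 = C/-/- → run C
t=1: L0/L1/L2 = CH/-/- → run C
t=2: L0/L1/L2 = CHDG/-/- → run C
t=3: L0/L1/L2 = HDG/-/- → run H
t=4: L0/L1/L2 = HDGE/-/- → run H
t=5: L0/L1/L2 = HDGEF/-/- → run H
t=6: L0/L1/L2 = HDGEF/-/- → run H
t=7: L0/L1/L2 = DGEF/H/- → run D
t=8: L0/L1/L2 = DGEF/H/- → run D
t=9: L0/L1/L2 = DGEF/H/- → run D
t=10: L0/L1/L2 = DGEF/H/- → run D
t=11: L0/L1/L2 = GEF/HD/- → run G
t=12: L0/L1/L2 = GEF/HD/- → run G
t=13: L0/L1/L2 = GEF/HD/- → run G
t=14: L0/L1/L2 = GEF/HD/- → run G
t=15: L0/L1/L2 = EF/HDG/- → run E
t=16: L0/L1/L2 = EF/HDG/- → run E
t=17: L0/L1/L2 = EF/HDG/- → run E
t=18: L0/L1/L2 = EF/HDG/- → run E
t=19: L0/L1/L2 = F/HDGE/- → run F
t=20: L0/L1/L2 = F/HDGE/- → run F
t=21: L0/L1/L2 = F/HDGE/- → run F
t=22: L0/L1/L2 = F/HDGE/- → run F
t=23: L0/L1/L2 = -/HDGEF/- → run H
t=24: L0/L1/L2 = -/HDGEF/- → run H
t=25: L0/L1/L2 = -/DGEF/- → run D
t=26: L0/L1/L2 = -/GEF/- → run G
t=27: L0/L1/L2 = -/GEF/- → run G
t=28: L0/L1/L2 = -/EF/- → run E
t=29: L0/L1/L2 = -/EF/- → run E
t=30: L0/L1/L2 = -/EF/- → run E
t=31: L0/L1/L2 = -/F/- → run F
t=32: (idle)
t=33: (idle)
t=34: (idle)
t=35: (idle)
t=36: (idle)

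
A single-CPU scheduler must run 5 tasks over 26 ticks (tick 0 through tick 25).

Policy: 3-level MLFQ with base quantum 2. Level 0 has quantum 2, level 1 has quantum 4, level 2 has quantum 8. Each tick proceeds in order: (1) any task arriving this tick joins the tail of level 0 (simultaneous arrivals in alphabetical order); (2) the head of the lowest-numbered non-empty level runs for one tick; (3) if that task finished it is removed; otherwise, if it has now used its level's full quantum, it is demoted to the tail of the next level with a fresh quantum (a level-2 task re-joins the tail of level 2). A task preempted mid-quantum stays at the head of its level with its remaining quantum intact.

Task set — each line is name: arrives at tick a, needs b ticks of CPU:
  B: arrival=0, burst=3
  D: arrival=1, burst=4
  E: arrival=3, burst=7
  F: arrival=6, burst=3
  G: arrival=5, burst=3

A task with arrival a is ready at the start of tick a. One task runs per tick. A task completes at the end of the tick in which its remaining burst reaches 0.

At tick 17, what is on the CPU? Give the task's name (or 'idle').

t=0: L0/L1/L2 = B/-/- → run B
t=1: L0/L1/L2 = BD/-/- → run B
t=2: L0/L1/L2 = D/B/- → run D
t=3: L0/L1/L2 = DE/B/- → run D
t=4: L0/L1/L2 = E/BD/- → run E
t=5: L0/L1/L2 = EG/BD/- → run E
t=6: L0/L1/L2 = GF/BDE/- → run G
t=7: L0/L1/L2 = GF/BDE/- → run G
t=8: L0/L1/L2 = F/BDEG/- → run F
t=9: L0/L1/L2 = F/BDEG/- → run F
t=10: L0/L1/L2 = -/BDEGF/- → run B
t=11: L0/L1/L2 = -/DEGF/- → run D
t=12: L0/L1/L2 = -/DEGF/- → run D
t=13: L0/L1/L2 = -/EGF/- → run E
t=14: L0/L1/L2 = -/EGF/- → run E
t=15: L0/L1/L2 = -/EGF/- → run E
t=16: L0/L1/L2 = -/EGF/- → run E
t=17: L0/L1/L2 = -/GF/E → run G
t=18: L0/L1/L2 = -/F/E → run F
t=19: L0/L1/L2 = -/-/E → run E
t=20: (idle)
t=21: (idle)
t=22: (idle)
t=23: (idle)
t=24: (idle)
t=25: (idle)

running at tick 17 = G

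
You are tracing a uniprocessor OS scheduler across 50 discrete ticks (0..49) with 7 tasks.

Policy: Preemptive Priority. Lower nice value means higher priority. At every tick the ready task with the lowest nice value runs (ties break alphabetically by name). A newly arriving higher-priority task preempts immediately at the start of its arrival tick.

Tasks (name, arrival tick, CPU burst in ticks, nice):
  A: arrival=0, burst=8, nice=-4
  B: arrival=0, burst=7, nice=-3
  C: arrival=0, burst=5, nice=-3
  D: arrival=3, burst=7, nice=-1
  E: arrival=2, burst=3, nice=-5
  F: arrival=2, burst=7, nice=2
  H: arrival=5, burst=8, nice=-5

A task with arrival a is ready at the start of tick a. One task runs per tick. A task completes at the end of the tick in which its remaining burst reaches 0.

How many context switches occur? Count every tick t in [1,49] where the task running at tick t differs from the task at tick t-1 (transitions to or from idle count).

t=0: ready={A,B,C} → run A
t=1: ready={A,B,C} → run A
t=2: ready={A,B,C,E,F} → run E
t=3: ready={A,B,C,D,E,F} → run E
t=4: ready={A,B,C,D,E,F} → run E
t=5: ready={A,B,C,D,F,H} → run H
t=6: ready={A,B,C,D,F,H} → run H
t=7: ready={A,B,C,D,F,H} → run H
t=8: ready={A,B,C,D,F,H} → run H
t=9: ready={A,B,C,D,F,H} → run H
t=10: ready={A,B,C,D,F,H} → run H
t=11: ready={A,B,C,D,F,H} → run H
t=12: ready={A,B,C,D,F,H} → run H
t=13: ready={A,B,C,D,F} → run A
t=14: ready={A,B,C,D,F} → run A
t=15: ready={A,B,C,D,F} → run A
t=16: ready={A,B,C,D,F} → run A
t=17: ready={A,B,C,D,F} → run A
t=18: ready={A,B,C,D,F} → run A
t=19: ready={B,C,D,F} → run B
t=20: ready={B,C,D,F} → run B
t=21: ready={B,C,D,F} → run B
t=22: ready={B,C,D,F} → run B
t=23: ready={B,C,D,F} → run B
t=24: ready={B,C,D,F} → run B
t=25: ready={B,C,D,F} → run B
t=26: ready={C,D,F} → run C
t=27: ready={C,D,F} → run C
t=28: ready={C,D,F} → run C
t=29: ready={C,D,F} → run C
t=30: ready={C,D,F} → run C
t=31: ready={D,F} → run D
t=32: ready={D,F} → run D
t=33: ready={D,F} → run D
t=34: ready={D,F} → run D
t=35: ready={D,F} → run D
t=36: ready={D,F} → run D
t=37: ready={D,F} → run D
t=38: ready={F} → run F
t=39: ready={F} → run F
t=40: ready={F} → run F
t=41: ready={F} → run F
t=42: ready={F} → run F
t=43: ready={F} → run F
t=44: ready={F} → run F
t=45: (idle)
t=46: (idle)
t=47: (idle)
t=48: (idle)
t=49: (idle)

context switches = 8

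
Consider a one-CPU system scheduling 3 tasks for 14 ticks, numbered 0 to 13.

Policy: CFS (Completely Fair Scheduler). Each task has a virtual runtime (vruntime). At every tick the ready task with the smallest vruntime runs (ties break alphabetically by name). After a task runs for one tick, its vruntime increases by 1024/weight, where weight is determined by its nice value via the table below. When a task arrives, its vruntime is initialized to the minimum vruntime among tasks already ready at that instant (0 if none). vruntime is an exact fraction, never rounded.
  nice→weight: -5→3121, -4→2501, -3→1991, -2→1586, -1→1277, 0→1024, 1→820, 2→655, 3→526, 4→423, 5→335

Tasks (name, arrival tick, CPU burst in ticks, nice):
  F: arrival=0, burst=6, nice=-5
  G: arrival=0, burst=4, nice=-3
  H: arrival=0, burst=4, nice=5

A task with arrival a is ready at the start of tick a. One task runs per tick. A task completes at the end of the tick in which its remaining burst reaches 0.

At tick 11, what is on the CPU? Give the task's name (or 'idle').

running at tick 11 = H

t=0: vr[F=0 G=0 H=0] → run F
t=1: vr[F=1024/3121 G=0 H=0] → run G
t=2: vr[F=1024/3121 G=1024/1991 H=0] → run H
t=3: vr[F=1024/3121 G=1024/1991 H=1024/335] → run F
t=4: vr[F=2048/3121 G=1024/1991 H=1024/335] → run G
t=5: vr[F=2048/3121 G=2048/1991 H=1024/335] → run F
t=6: vr[F=3072/3121 G=2048/1991 H=1024/335] → run F
t=7: vr[F=4096/3121 G=2048/1991 H=1024/335] → run G
t=8: vr[F=4096/3121 G=3072/1991 H=1024/335] → run F
t=9: vr[F=5120/3121 G=3072/1991 H=1024/335] → run G
t=10: vr[F=5120/3121 H=1024/335] → run F
t=11: vr[H=1024/335] → run H
t=12: vr[H=2048/335] → run H
t=13: vr[H=3072/335] → run H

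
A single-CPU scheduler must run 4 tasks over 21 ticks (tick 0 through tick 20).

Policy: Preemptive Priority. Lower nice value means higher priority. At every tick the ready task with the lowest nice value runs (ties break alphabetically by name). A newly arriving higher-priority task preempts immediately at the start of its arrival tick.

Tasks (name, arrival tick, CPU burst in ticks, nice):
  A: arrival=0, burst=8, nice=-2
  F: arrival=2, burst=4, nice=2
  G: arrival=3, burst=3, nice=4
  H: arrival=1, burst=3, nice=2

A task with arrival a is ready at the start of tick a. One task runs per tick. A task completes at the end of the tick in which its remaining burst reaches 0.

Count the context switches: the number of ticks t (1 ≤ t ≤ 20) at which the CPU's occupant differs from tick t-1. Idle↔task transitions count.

context switches = 4

t=0: ready={A} → run A
t=1: ready={A,H} → run A
t=2: ready={A,F,H} → run A
t=3: ready={A,F,G,H} → run A
t=4: ready={A,F,G,H} → run A
t=5: ready={A,F,G,H} → run A
t=6: ready={A,F,G,H} → run A
t=7: ready={A,F,G,H} → run A
t=8: ready={F,G,H} → run F
t=9: ready={F,G,H} → run F
t=10: ready={F,G,H} → run F
t=11: ready={F,G,H} → run F
t=12: ready={G,H} → run H
t=13: ready={G,H} → run H
t=14: ready={G,H} → run H
t=15: ready={G} → run G
t=16: ready={G} → run G
t=17: ready={G} → run G
t=18: (idle)
t=19: (idle)
t=20: (idle)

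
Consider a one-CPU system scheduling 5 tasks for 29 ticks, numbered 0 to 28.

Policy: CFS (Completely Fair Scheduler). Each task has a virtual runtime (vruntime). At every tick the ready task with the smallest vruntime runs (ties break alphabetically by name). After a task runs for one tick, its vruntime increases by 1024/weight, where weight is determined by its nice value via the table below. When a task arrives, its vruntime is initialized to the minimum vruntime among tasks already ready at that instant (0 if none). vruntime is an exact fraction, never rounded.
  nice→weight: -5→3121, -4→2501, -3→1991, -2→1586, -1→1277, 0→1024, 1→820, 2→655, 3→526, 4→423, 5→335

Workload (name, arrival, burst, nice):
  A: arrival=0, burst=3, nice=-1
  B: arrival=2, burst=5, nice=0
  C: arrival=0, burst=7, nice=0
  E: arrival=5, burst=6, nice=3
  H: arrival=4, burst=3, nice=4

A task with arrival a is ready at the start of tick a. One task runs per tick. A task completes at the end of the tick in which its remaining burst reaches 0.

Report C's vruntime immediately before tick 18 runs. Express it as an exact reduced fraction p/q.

vruntime(C, start of tick 18) = 5/1

t=0: vr[A=0 C=0] → run A
t=1: vr[A=1024/1277 C=0] → run C
t=2: vr[A=1024/1277 B=1024/1277 C=1] → run A
t=3: vr[A=2048/1277 B=1024/1277 C=1] → run B
t=4: vr[A=2048/1277 B=2301/1277 C=1 H=1] → run C
t=5: vr[A=2048/1277 B=2301/1277 C=2 E=1 H=1] → run E
t=6: vr[A=2048/1277 B=2301/1277 C=2 E=775/263 H=1] → run H
t=7: vr[A=2048/1277 B=2301/1277 C=2 E=775/263 H=1447/423] → run A
t=8: vr[B=2301/1277 C=2 E=775/263 H=1447/423] → run B
t=9: vr[B=3578/1277 C=2 E=775/263 H=1447/423] → run C
t=10: vr[B=3578/1277 C=3 E=775/263 H=1447/423] → run B
t=11: vr[B=4855/1277 C=3 E=775/263 H=1447/423] → run E
t=12: vr[B=4855/1277 C=3 E=1287/263 H=1447/423] → run C
t=13: vr[B=4855/1277 C=4 E=1287/263 H=1447/423] → run H
t=14: vr[B=4855/1277 C=4 E=1287/263 H=2471/423] → run B
t=15: vr[B=6132/1277 C=4 E=1287/263 H=2471/423] → run C
t=16: vr[B=6132/1277 C=5 E=1287/263 H=2471/423] → run B
t=17: vr[C=5 E=1287/263 H=2471/423] → run E
t=18: vr[C=5 E=1799/263 H=2471/423] → run C
t=19: vr[C=6 E=1799/263 H=2471/423] → run H
t=20: vr[C=6 E=1799/263] → run C
t=21: vr[E=1799/263] → run E
t=22: vr[E=2311/263] → run E
t=23: vr[E=2823/263] → run E
t=24: (idle)
t=25: (idle)
t=26: (idle)
t=27: (idle)
t=28: (idle)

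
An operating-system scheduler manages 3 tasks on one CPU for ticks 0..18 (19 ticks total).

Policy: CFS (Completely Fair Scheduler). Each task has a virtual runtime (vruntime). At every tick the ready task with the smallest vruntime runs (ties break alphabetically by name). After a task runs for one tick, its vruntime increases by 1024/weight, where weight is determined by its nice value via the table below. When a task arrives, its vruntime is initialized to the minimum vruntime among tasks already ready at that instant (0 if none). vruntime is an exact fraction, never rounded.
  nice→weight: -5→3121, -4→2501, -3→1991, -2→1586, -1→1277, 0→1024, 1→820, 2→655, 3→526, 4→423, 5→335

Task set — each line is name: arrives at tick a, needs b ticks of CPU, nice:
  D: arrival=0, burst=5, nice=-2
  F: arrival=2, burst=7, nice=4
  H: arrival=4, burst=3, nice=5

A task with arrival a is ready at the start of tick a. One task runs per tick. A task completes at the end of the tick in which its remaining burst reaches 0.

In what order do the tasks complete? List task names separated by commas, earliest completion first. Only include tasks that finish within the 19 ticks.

t=0: vr[D=0] → run D
t=1: vr[D=512/793] → run D
t=2: vr[D=1024/793 F=1024/793] → run D
t=3: vr[D=1536/793 F=1024/793] → run F
t=4: vr[D=1536/793 F=1245184/335439 H=1536/793] → run D
t=5: vr[D=2048/793 F=1245184/335439 H=1536/793] → run H
t=6: vr[D=2048/793 F=1245184/335439 H=1326592/265655] → run D
t=7: vr[F=1245184/335439 H=1326592/265655] → run F
t=8: vr[F=2057216/335439 H=1326592/265655] → run H
t=9: vr[F=2057216/335439 H=2138624/265655] → run F
t=10: vr[F=956416/111813 H=2138624/265655] → run H
t=11: vr[F=956416/111813] → run F
t=12: vr[F=3681280/335439] → run F
t=13: vr[F=4493312/335439] → run F
t=14: vr[F=1768448/111813] → run F
t=15: (idle)
t=16: (idle)
t=17: (idle)
t=18: (idle)

completion order = D, H, F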